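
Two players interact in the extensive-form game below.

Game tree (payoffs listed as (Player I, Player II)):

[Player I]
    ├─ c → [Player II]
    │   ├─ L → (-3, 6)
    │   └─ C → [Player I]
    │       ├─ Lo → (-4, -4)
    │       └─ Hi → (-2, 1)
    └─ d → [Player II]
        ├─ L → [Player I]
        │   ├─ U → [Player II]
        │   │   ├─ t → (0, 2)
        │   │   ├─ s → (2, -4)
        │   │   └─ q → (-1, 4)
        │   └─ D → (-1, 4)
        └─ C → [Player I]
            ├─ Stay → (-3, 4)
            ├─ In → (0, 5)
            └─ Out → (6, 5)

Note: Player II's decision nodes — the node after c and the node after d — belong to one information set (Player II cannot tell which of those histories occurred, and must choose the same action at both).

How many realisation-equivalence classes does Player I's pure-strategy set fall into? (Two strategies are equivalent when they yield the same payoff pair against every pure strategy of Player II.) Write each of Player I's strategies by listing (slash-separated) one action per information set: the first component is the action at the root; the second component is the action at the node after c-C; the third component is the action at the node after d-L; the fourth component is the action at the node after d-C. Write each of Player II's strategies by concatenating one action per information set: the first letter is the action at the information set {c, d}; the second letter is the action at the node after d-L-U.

8

Player I has 24 pure strategies: c/Lo/U/Stay, c/Lo/U/In, c/Lo/U/Out, c/Lo/D/Stay, c/Lo/D/In, c/Lo/D/Out, c/Hi/U/Stay, c/Hi/U/In, c/Hi/U/Out, c/Hi/D/Stay, c/Hi/D/In, c/Hi/D/Out, d/Lo/U/Stay, d/Lo/U/In, d/Lo/U/Out, d/Lo/D/Stay, d/Lo/D/In, d/Lo/D/Out, d/Hi/U/Stay, d/Hi/U/In, d/Hi/U/Out, d/Hi/D/Stay, d/Hi/D/In, d/Hi/D/Out. Columns: Lt, Ls, Lq, Ct, Cs, Cq.
{c/Lo/U/Stay, c/Lo/U/In, c/Lo/U/Out, c/Lo/D/Stay, c/Lo/D/In, c/Lo/D/Out} → row (-3,6) (-3,6) (-3,6) (-4,-4) (-4,-4) (-4,-4)
{c/Hi/U/Stay, c/Hi/U/In, c/Hi/U/Out, c/Hi/D/Stay, c/Hi/D/In, c/Hi/D/Out} → row (-3,6) (-3,6) (-3,6) (-2,1) (-2,1) (-2,1)
{d/Lo/U/Stay, d/Hi/U/Stay} → row (0,2) (2,-4) (-1,4) (-3,4) (-3,4) (-3,4)
{d/Lo/U/In, d/Hi/U/In} → row (0,2) (2,-4) (-1,4) (0,5) (0,5) (0,5)
{d/Lo/U/Out, d/Hi/U/Out} → row (0,2) (2,-4) (-1,4) (6,5) (6,5) (6,5)
{d/Lo/D/Stay, d/Hi/D/Stay} → row (-1,4) (-1,4) (-1,4) (-3,4) (-3,4) (-3,4)
{d/Lo/D/In, d/Hi/D/In} → row (-1,4) (-1,4) (-1,4) (0,5) (0,5) (0,5)
{d/Lo/D/Out, d/Hi/D/Out} → row (-1,4) (-1,4) (-1,4) (6,5) (6,5) (6,5)
That's 8 distinct rows out of 24 strategies.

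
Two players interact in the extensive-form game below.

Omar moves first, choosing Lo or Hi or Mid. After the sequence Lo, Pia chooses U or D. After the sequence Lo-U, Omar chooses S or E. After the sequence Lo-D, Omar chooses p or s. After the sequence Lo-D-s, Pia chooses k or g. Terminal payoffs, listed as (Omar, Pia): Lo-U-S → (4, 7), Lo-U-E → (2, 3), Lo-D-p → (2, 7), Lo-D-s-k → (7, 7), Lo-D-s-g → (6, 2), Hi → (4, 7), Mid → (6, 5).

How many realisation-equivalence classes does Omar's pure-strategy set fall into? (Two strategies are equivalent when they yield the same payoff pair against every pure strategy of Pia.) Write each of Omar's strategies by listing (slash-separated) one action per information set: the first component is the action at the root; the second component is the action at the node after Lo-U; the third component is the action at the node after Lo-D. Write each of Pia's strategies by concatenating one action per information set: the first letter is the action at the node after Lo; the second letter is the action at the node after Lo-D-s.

6

Omar has 12 pure strategies: Lo/S/p, Lo/S/s, Lo/E/p, Lo/E/s, Hi/S/p, Hi/S/s, Hi/E/p, Hi/E/s, Mid/S/p, Mid/S/s, Mid/E/p, Mid/E/s. Columns: Uk, Ug, Dk, Dg.
{Lo/S/p} → row (4,7) (4,7) (2,7) (2,7)
{Lo/S/s} → row (4,7) (4,7) (7,7) (6,2)
{Lo/E/p} → row (2,3) (2,3) (2,7) (2,7)
{Lo/E/s} → row (2,3) (2,3) (7,7) (6,2)
{Hi/S/p, Hi/S/s, Hi/E/p, Hi/E/s} → row (4,7) (4,7) (4,7) (4,7)
{Mid/S/p, Mid/S/s, Mid/E/p, Mid/E/s} → row (6,5) (6,5) (6,5) (6,5)
That's 6 distinct rows out of 12 strategies.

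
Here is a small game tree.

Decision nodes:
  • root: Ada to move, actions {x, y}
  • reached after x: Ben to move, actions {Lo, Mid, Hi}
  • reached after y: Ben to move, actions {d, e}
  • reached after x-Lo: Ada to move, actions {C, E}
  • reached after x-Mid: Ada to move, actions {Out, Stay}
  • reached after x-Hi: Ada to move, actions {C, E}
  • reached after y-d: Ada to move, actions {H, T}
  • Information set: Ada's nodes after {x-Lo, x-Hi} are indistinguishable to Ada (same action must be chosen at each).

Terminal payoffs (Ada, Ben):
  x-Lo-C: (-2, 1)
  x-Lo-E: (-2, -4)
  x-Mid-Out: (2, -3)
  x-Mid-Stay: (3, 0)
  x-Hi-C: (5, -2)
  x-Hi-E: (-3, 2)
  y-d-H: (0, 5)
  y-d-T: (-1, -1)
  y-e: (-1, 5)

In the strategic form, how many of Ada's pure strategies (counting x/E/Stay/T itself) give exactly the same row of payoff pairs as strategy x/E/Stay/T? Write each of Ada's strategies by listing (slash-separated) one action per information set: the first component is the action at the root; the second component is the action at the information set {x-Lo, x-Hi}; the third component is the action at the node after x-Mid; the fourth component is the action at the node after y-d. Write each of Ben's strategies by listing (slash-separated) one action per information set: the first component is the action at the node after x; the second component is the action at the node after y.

Row for x/E/Stay/T (columns Lo/d, Lo/e, Mid/d, Mid/e, Hi/d, Hi/e): (-2,-4) (-2,-4) (3,0) (3,0) (-3,2) (-3,2).
Under x/E/Stay/T, Ada's choice at the node after y-d can never be reached regardless of what Ben does, so varying those choices leaves every outcome unchanged.
Holding the reachable choices fixed and varying the unreachable one freely already gives 2 equivalent strategies.
No other strategy reproduces this row, so those 2 are the full class: x/E/Stay/H, x/E/Stay/T.

2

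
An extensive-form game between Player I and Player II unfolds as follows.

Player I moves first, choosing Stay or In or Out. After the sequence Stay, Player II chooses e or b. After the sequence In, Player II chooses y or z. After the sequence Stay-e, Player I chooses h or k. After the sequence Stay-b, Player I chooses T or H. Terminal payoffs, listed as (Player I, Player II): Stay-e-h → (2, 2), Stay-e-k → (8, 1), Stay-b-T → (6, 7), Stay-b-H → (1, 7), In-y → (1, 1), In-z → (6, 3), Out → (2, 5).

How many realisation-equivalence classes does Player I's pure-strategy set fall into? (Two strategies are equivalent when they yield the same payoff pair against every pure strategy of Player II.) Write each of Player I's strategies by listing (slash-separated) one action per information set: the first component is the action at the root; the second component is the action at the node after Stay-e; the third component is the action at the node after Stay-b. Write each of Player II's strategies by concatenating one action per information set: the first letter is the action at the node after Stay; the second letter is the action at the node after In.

Player I has 12 pure strategies: Stay/h/T, Stay/h/H, Stay/k/T, Stay/k/H, In/h/T, In/h/H, In/k/T, In/k/H, Out/h/T, Out/h/H, Out/k/T, Out/k/H. Columns: ey, ez, by, bz.
{Stay/h/T} → row (2,2) (2,2) (6,7) (6,7)
{Stay/h/H} → row (2,2) (2,2) (1,7) (1,7)
{Stay/k/T} → row (8,1) (8,1) (6,7) (6,7)
{Stay/k/H} → row (8,1) (8,1) (1,7) (1,7)
{In/h/T, In/h/H, In/k/T, In/k/H} → row (1,1) (6,3) (1,1) (6,3)
{Out/h/T, Out/h/H, Out/k/T, Out/k/H} → row (2,5) (2,5) (2,5) (2,5)
That's 6 distinct rows out of 12 strategies.

6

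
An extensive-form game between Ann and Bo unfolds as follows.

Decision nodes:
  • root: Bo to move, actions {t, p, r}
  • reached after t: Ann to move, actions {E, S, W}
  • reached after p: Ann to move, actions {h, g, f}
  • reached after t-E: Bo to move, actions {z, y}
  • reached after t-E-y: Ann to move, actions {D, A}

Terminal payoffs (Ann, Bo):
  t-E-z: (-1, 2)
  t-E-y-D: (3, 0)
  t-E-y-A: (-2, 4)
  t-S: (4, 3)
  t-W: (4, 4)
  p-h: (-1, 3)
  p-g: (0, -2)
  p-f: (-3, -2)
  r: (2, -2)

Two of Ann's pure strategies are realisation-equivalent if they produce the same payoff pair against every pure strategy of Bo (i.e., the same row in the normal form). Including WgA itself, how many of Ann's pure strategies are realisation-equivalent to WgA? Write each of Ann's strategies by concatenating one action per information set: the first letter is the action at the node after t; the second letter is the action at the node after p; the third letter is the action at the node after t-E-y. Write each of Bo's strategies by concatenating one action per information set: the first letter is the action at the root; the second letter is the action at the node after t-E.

2

Row for WgA (columns tz, ty, pz, py, rz, ry): (4,4) (4,4) (0,-2) (0,-2) (2,-2) (2,-2).
Under WgA, Ann's choice at the node after t-E-y can never be reached regardless of what Bo does, so varying those choices leaves every outcome unchanged.
Holding the reachable choices fixed and varying the unreachable one freely already gives 2 equivalent strategies.
No other strategy reproduces this row, so those 2 are the full class: WgD, WgA.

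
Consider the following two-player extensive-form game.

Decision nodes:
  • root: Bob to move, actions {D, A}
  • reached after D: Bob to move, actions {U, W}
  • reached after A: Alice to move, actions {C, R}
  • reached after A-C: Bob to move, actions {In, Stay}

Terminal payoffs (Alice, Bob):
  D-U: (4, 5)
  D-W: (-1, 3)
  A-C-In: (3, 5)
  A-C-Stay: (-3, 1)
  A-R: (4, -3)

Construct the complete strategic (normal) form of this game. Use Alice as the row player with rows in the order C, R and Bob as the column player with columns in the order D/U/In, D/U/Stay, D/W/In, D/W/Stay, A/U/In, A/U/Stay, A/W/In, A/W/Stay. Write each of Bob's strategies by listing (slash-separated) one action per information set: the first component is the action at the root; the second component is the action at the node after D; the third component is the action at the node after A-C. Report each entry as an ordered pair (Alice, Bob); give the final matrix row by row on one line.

C: (4,5) (4,5) (-1,3) (-1,3) (3,5) (-3,1) (3,5) (-3,1) | R: (4,5) (4,5) (-1,3) (-1,3) (4,-3) (4,-3) (4,-3) (4,-3)

Row C: D/U/In→(4,5), D/U/Stay→(4,5), D/W/In→(-1,3), D/W/Stay→(-1,3), A/U/In→(3,5), A/U/Stay→(-3,1), A/W/In→(3,5), A/W/Stay→(-3,1)
Row R: D/U/In→(4,5), D/U/Stay→(4,5), D/W/In→(-1,3), D/W/Stay→(-1,3), A/U/In→(4,-3), A/U/Stay→(4,-3), A/W/In→(4,-3), A/W/Stay→(4,-3)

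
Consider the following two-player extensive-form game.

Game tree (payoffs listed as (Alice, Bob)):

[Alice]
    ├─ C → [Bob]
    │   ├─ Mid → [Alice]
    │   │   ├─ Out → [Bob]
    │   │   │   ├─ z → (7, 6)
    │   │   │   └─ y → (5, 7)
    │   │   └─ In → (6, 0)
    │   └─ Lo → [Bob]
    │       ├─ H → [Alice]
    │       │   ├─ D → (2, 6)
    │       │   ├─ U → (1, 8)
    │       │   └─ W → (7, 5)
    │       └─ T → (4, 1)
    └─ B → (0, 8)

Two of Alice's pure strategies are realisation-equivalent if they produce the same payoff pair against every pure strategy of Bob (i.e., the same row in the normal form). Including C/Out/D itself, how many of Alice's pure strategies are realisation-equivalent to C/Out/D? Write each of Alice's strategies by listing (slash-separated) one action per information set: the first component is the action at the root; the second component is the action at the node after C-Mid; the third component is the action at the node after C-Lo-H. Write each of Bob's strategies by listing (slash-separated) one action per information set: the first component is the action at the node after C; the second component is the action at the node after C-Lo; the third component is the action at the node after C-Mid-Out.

1

Row for C/Out/D (columns Mid/H/z, Mid/H/y, Mid/T/z, Mid/T/y, Lo/H/z, Lo/H/y, Lo/T/z, Lo/T/y): (7,6) (5,7) (7,6) (5,7) (2,6) (2,6) (4,1) (4,1).
Every one of Alice's information sets is on the play path for some reply by Bob when Alice follows C/Out/D.
Changing the action at any of them therefore changes at least one column, so only C/Out/D itself gives this row.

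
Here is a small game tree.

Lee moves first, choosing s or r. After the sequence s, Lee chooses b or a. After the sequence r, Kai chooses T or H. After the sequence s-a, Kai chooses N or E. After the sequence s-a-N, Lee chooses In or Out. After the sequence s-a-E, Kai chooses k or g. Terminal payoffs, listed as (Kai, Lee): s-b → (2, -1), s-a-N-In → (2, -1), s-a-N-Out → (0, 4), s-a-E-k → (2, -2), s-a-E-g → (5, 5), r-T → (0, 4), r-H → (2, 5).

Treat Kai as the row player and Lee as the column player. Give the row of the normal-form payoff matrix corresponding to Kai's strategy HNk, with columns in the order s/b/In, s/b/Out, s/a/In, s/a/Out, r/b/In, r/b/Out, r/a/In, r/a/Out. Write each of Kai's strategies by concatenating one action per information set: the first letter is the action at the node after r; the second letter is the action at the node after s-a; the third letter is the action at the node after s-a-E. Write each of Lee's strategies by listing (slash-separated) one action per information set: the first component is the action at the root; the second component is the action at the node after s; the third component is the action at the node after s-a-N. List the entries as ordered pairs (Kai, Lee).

vs s/b/In: Lee plays s → Lee plays b at [s] → (2, -1)
vs s/b/Out: Lee plays s → Lee plays b at [s] → (2, -1)
vs s/a/In: Lee plays s → Lee plays a at [s] → Kai plays N at [s-a] → Lee plays In at [s-a-N] → (2, -1)
vs s/a/Out: Lee plays s → Lee plays a at [s] → Kai plays N at [s-a] → Lee plays Out at [s-a-N] → (0, 4)
vs r/b/In: Lee plays r → Kai plays H at [r] → (2, 5)
vs r/b/Out: Lee plays r → Kai plays H at [r] → (2, 5)
vs r/a/In: Lee plays r → Kai plays H at [r] → (2, 5)
vs r/a/Out: Lee plays r → Kai plays H at [r] → (2, 5)

(2,-1) (2,-1) (2,-1) (0,4) (2,5) (2,5) (2,5) (2,5)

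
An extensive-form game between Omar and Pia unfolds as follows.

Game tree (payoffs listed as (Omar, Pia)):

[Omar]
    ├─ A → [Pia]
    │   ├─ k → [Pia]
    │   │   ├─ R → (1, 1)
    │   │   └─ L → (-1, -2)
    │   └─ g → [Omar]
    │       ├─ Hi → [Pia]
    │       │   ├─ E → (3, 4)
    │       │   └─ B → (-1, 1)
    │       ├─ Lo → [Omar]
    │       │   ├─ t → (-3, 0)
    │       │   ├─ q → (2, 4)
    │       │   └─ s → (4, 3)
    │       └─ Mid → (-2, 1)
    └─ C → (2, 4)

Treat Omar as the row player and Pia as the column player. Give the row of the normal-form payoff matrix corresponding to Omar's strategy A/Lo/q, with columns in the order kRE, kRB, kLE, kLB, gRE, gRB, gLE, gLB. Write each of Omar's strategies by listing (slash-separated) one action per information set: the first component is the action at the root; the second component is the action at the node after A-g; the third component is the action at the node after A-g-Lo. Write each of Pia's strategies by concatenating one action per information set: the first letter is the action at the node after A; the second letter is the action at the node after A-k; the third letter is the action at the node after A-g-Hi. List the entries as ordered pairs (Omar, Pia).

vs kRE: Omar plays A → Pia plays k at [A] → Pia plays R at [A-k] → (1, 1)
vs kRB: Omar plays A → Pia plays k at [A] → Pia plays R at [A-k] → (1, 1)
vs kLE: Omar plays A → Pia plays k at [A] → Pia plays L at [A-k] → (-1, -2)
vs kLB: Omar plays A → Pia plays k at [A] → Pia plays L at [A-k] → (-1, -2)
vs gRE: Omar plays A → Pia plays g at [A] → Omar plays Lo at [A-g] → Omar plays q at [A-g-Lo] → (2, 4)
vs gRB: Omar plays A → Pia plays g at [A] → Omar plays Lo at [A-g] → Omar plays q at [A-g-Lo] → (2, 4)
vs gLE: Omar plays A → Pia plays g at [A] → Omar plays Lo at [A-g] → Omar plays q at [A-g-Lo] → (2, 4)
vs gLB: Omar plays A → Pia plays g at [A] → Omar plays Lo at [A-g] → Omar plays q at [A-g-Lo] → (2, 4)

(1,1) (1,1) (-1,-2) (-1,-2) (2,4) (2,4) (2,4) (2,4)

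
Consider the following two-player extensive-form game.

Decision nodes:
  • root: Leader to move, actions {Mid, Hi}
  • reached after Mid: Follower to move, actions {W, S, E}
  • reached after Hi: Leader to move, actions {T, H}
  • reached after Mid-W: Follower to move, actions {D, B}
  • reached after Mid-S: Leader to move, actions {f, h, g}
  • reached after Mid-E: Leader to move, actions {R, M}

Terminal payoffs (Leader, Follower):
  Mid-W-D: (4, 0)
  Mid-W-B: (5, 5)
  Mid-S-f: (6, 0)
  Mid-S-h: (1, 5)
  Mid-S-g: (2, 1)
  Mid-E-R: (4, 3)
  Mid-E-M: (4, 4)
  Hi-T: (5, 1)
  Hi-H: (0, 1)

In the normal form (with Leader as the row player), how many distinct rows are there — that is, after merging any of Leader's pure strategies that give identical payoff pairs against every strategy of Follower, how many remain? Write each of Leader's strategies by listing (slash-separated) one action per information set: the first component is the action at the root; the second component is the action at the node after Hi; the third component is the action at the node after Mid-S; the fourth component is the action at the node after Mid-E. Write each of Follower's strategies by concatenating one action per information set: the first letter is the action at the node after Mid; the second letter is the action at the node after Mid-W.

8

Leader has 24 pure strategies: Mid/T/f/R, Mid/T/f/M, Mid/T/h/R, Mid/T/h/M, Mid/T/g/R, Mid/T/g/M, Mid/H/f/R, Mid/H/f/M, Mid/H/h/R, Mid/H/h/M, Mid/H/g/R, Mid/H/g/M, Hi/T/f/R, Hi/T/f/M, Hi/T/h/R, Hi/T/h/M, Hi/T/g/R, Hi/T/g/M, Hi/H/f/R, Hi/H/f/M, Hi/H/h/R, Hi/H/h/M, Hi/H/g/R, Hi/H/g/M. Columns: WD, WB, SD, SB, ED, EB.
{Mid/T/f/R, Mid/H/f/R} → row (4,0) (5,5) (6,0) (6,0) (4,3) (4,3)
{Mid/T/f/M, Mid/H/f/M} → row (4,0) (5,5) (6,0) (6,0) (4,4) (4,4)
{Mid/T/h/R, Mid/H/h/R} → row (4,0) (5,5) (1,5) (1,5) (4,3) (4,3)
{Mid/T/h/M, Mid/H/h/M} → row (4,0) (5,5) (1,5) (1,5) (4,4) (4,4)
{Mid/T/g/R, Mid/H/g/R} → row (4,0) (5,5) (2,1) (2,1) (4,3) (4,3)
{Mid/T/g/M, Mid/H/g/M} → row (4,0) (5,5) (2,1) (2,1) (4,4) (4,4)
{Hi/T/f/R, Hi/T/f/M, Hi/T/h/R, Hi/T/h/M, Hi/T/g/R, Hi/T/g/M} → row (5,1) (5,1) (5,1) (5,1) (5,1) (5,1)
{Hi/H/f/R, Hi/H/f/M, Hi/H/h/R, Hi/H/h/M, Hi/H/g/R, Hi/H/g/M} → row (0,1) (0,1) (0,1) (0,1) (0,1) (0,1)
That's 8 distinct rows out of 24 strategies.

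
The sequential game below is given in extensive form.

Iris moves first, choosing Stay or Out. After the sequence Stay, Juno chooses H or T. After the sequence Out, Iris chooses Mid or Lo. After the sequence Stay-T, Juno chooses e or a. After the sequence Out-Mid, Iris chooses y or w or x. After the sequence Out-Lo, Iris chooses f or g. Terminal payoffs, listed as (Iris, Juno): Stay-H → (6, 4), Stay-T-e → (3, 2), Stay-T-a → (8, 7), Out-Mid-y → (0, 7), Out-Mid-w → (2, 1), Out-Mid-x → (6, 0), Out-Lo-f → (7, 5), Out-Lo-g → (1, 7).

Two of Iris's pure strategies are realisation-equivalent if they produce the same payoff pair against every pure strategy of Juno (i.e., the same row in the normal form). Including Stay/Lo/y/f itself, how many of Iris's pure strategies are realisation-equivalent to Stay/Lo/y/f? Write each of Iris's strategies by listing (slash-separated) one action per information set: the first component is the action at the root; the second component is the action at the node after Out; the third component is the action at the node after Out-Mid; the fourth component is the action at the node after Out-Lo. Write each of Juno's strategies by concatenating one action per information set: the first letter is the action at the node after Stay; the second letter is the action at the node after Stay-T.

Row for Stay/Lo/y/f (columns He, Ha, Te, Ta): (6,4) (6,4) (3,2) (8,7).
Under Stay/Lo/y/f, Iris's choice at the node after Out and at the node after Out-Mid and at the node after Out-Lo can never be reached regardless of what Juno does, so varying those choices leaves every outcome unchanged.
Holding the reachable choices fixed and varying the unreachable ones freely already gives 2 × 3 × 2 = 12 equivalent strategies.
No other strategy reproduces this row, so those 12 are the full class: Stay/Mid/y/f, Stay/Mid/y/g, Stay/Mid/w/f, Stay/Mid/w/g, Stay/Mid/x/f, Stay/Mid/x/g, Stay/Lo/y/f, Stay/Lo/y/g, Stay/Lo/w/f, Stay/Lo/w/g, Stay/Lo/x/f, Stay/Lo/x/g.

12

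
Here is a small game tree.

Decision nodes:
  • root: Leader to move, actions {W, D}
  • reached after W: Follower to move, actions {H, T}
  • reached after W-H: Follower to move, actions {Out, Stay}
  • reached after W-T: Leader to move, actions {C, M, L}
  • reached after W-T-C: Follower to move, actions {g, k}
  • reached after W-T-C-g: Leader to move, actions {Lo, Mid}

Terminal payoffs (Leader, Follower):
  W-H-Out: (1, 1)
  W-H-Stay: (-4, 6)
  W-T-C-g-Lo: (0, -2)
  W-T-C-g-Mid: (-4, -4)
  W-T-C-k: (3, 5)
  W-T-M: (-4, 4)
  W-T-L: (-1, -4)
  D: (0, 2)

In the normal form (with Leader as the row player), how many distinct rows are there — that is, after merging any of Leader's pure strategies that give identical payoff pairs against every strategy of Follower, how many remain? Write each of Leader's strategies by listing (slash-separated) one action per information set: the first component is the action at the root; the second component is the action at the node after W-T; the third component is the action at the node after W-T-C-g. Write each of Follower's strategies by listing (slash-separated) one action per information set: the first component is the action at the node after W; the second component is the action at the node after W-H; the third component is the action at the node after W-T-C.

Leader has 12 pure strategies: W/C/Lo, W/C/Mid, W/M/Lo, W/M/Mid, W/L/Lo, W/L/Mid, D/C/Lo, D/C/Mid, D/M/Lo, D/M/Mid, D/L/Lo, D/L/Mid. Columns: H/Out/g, H/Out/k, H/Stay/g, H/Stay/k, T/Out/g, T/Out/k, T/Stay/g, T/Stay/k.
{W/C/Lo} → row (1,1) (1,1) (-4,6) (-4,6) (0,-2) (3,5) (0,-2) (3,5)
{W/C/Mid} → row (1,1) (1,1) (-4,6) (-4,6) (-4,-4) (3,5) (-4,-4) (3,5)
{W/M/Lo, W/M/Mid} → row (1,1) (1,1) (-4,6) (-4,6) (-4,4) (-4,4) (-4,4) (-4,4)
{W/L/Lo, W/L/Mid} → row (1,1) (1,1) (-4,6) (-4,6) (-1,-4) (-1,-4) (-1,-4) (-1,-4)
{D/C/Lo, D/C/Mid, D/M/Lo, D/M/Mid, D/L/Lo, D/L/Mid} → row (0,2) (0,2) (0,2) (0,2) (0,2) (0,2) (0,2) (0,2)
That's 5 distinct rows out of 12 strategies.

5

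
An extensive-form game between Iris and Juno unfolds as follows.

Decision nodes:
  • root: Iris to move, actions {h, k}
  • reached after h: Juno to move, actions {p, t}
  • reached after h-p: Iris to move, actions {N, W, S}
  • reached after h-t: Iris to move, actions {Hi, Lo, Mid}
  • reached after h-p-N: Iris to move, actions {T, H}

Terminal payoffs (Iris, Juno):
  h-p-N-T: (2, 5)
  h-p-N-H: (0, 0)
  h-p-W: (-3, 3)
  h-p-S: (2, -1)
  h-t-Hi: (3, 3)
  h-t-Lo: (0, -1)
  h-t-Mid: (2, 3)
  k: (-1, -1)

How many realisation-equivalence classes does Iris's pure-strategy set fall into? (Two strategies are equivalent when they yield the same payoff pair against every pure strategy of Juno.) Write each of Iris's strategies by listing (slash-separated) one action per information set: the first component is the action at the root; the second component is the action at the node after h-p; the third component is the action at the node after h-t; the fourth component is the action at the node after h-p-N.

13

Iris has 36 pure strategies: h/N/Hi/T, h/N/Hi/H, h/N/Lo/T, h/N/Lo/H, h/N/Mid/T, h/N/Mid/H, h/W/Hi/T, h/W/Hi/H, h/W/Lo/T, h/W/Lo/H, h/W/Mid/T, h/W/Mid/H, h/S/Hi/T, h/S/Hi/H, h/S/Lo/T, h/S/Lo/H, h/S/Mid/T, h/S/Mid/H, k/N/Hi/T, k/N/Hi/H, k/N/Lo/T, k/N/Lo/H, k/N/Mid/T, k/N/Mid/H, k/W/Hi/T, k/W/Hi/H, k/W/Lo/T, k/W/Lo/H, k/W/Mid/T, k/W/Mid/H, k/S/Hi/T, k/S/Hi/H, k/S/Lo/T, k/S/Lo/H, k/S/Mid/T, k/S/Mid/H. Columns: p, t.
{h/N/Hi/T} → row (2,5) (3,3)
{h/N/Hi/H} → row (0,0) (3,3)
{h/N/Lo/T} → row (2,5) (0,-1)
{h/N/Lo/H} → row (0,0) (0,-1)
{h/N/Mid/T} → row (2,5) (2,3)
{h/N/Mid/H} → row (0,0) (2,3)
{h/W/Hi/T, h/W/Hi/H} → row (-3,3) (3,3)
{h/W/Lo/T, h/W/Lo/H} → row (-3,3) (0,-1)
{h/W/Mid/T, h/W/Mid/H} → row (-3,3) (2,3)
{h/S/Hi/T, h/S/Hi/H} → row (2,-1) (3,3)
{h/S/Lo/T, h/S/Lo/H} → row (2,-1) (0,-1)
{h/S/Mid/T, h/S/Mid/H} → row (2,-1) (2,3)
{k/N/Hi/T, k/N/Hi/H, k/N/Lo/T, k/N/Lo/H, k/N/Mid/T, k/N/Mid/H, k/W/Hi/T, k/W/Hi/H, k/W/Lo/T, k/W/Lo/H, k/W/Mid/T, k/W/Mid/H, k/S/Hi/T, k/S/Hi/H, k/S/Lo/T, k/S/Lo/H, k/S/Mid/T, k/S/Mid/H} → row (-1,-1) (-1,-1)
That's 13 distinct rows out of 36 strategies.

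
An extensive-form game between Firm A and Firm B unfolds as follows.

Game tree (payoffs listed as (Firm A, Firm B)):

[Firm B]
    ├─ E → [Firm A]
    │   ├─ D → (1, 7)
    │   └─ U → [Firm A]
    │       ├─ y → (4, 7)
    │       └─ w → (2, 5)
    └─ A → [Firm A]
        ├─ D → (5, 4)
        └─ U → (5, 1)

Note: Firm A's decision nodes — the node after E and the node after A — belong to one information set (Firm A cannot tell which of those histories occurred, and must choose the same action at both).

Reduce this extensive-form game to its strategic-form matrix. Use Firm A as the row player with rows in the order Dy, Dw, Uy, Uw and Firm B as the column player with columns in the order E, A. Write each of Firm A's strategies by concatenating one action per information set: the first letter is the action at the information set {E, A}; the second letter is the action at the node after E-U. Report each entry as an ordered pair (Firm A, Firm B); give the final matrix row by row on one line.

Dy: (1,7) (5,4) | Dw: (1,7) (5,4) | Uy: (4,7) (5,1) | Uw: (2,5) (5,1)

            E        A
  Dy    (1,7)    (5,4)
  Dw    (1,7)    (5,4)
  Uy    (4,7)    (5,1)
  Uw    (2,5)    (5,1)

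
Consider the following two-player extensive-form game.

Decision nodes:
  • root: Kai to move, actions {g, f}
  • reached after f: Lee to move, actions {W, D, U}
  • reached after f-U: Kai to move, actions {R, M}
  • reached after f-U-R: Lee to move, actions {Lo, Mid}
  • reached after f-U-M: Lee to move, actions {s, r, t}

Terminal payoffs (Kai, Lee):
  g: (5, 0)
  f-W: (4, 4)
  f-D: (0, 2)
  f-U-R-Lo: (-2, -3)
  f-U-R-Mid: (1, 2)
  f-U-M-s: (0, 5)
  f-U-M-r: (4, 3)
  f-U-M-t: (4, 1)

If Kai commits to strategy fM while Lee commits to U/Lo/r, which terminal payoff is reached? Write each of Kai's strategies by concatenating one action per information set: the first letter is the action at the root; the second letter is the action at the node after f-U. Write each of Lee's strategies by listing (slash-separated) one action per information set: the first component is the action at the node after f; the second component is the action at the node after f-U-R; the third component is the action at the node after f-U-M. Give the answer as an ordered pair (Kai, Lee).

Trace the play path from the root:
  Kai plays f
  Lee plays U at [f]
  Kai plays M at [f-U]
  Lee plays r at [f-U-M]
→ terminal payoff (4, 3).
(Lee's choice at the node after f-U-R is never reached on this path, so it doesn't affect the outcome.)

(4, 3)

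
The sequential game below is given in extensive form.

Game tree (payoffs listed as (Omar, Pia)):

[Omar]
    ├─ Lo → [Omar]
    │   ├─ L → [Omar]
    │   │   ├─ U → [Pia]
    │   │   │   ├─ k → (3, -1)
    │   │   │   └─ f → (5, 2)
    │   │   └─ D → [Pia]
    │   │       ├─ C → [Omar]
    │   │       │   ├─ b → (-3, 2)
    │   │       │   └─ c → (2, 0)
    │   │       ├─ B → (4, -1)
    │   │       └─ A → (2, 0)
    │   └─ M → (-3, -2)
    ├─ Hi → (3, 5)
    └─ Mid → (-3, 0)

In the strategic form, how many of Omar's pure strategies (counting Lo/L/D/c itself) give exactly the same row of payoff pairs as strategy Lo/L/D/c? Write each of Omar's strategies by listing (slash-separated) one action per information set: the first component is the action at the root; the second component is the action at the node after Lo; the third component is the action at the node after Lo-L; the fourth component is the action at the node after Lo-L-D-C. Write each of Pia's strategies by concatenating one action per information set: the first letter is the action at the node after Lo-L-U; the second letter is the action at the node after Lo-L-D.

1

Row for Lo/L/D/c (columns kC, kB, kA, fC, fB, fA): (2,0) (4,-1) (2,0) (2,0) (4,-1) (2,0).
Every one of Omar's information sets is on the play path for some reply by Pia when Omar follows Lo/L/D/c.
Changing the action at any of them therefore changes at least one column, so only Lo/L/D/c itself gives this row.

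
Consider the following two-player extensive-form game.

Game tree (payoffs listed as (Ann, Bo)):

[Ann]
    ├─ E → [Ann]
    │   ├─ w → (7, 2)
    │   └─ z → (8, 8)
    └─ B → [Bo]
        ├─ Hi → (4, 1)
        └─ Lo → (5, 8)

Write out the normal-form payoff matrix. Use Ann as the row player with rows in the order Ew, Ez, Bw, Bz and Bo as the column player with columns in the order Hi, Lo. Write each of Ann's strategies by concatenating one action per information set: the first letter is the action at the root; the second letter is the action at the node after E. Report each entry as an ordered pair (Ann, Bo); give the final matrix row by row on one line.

           Hi       Lo
  Ew    (7,2)    (7,2)
  Ez    (8,8)    (8,8)
  Bw    (4,1)    (5,8)
  Bz    (4,1)    (5,8)

Ew: (7,2) (7,2) | Ez: (8,8) (8,8) | Bw: (4,1) (5,8) | Bz: (4,1) (5,8)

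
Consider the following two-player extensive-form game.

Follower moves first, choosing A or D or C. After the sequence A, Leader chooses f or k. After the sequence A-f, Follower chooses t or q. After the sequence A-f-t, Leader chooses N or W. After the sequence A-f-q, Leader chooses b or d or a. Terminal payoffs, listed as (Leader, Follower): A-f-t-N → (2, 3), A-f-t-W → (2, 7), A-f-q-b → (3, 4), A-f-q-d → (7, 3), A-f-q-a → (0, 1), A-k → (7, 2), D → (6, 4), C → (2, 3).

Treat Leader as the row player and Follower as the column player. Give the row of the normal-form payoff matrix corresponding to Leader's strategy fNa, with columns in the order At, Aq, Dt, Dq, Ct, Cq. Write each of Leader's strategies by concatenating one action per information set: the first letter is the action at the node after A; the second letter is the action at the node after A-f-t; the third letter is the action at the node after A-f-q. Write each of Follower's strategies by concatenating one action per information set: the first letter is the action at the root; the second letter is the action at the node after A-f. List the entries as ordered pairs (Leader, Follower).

vs At: Follower plays A → Leader plays f at [A] → Follower plays t at [A-f] → Leader plays N at [A-f-t] → (2, 3)
vs Aq: Follower plays A → Leader plays f at [A] → Follower plays q at [A-f] → Leader plays a at [A-f-q] → (0, 1)
vs Dt: Follower plays D → (6, 4)
vs Dq: Follower plays D → (6, 4)
vs Ct: Follower plays C → (2, 3)
vs Cq: Follower plays C → (2, 3)

(2,3) (0,1) (6,4) (6,4) (2,3) (2,3)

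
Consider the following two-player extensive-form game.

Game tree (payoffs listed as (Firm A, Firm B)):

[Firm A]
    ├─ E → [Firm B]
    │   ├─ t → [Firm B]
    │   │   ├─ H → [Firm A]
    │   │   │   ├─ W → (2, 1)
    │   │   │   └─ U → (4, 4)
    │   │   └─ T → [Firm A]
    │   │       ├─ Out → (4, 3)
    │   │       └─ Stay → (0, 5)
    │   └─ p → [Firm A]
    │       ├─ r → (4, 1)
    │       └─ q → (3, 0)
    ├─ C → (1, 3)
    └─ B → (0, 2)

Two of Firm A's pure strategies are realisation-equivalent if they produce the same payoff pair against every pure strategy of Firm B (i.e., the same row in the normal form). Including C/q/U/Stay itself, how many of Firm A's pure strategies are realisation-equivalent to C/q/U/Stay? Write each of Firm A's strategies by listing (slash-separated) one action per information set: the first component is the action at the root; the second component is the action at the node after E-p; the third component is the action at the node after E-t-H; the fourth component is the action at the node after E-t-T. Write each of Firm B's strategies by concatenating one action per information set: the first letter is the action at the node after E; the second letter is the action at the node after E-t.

Row for C/q/U/Stay (columns tH, tT, pH, pT): (1,3) (1,3) (1,3) (1,3).
Under C/q/U/Stay, Firm A's choice at the node after E-p and at the node after E-t-H and at the node after E-t-T can never be reached regardless of what Firm B does, so varying those choices leaves every outcome unchanged.
Holding the reachable choices fixed and varying the unreachable ones freely already gives 2 × 2 × 2 = 8 equivalent strategies.
No other strategy reproduces this row, so those 8 are the full class: C/r/W/Out, C/r/W/Stay, C/r/U/Out, C/r/U/Stay, C/q/W/Out, C/q/W/Stay, C/q/U/Out, C/q/U/Stay.

8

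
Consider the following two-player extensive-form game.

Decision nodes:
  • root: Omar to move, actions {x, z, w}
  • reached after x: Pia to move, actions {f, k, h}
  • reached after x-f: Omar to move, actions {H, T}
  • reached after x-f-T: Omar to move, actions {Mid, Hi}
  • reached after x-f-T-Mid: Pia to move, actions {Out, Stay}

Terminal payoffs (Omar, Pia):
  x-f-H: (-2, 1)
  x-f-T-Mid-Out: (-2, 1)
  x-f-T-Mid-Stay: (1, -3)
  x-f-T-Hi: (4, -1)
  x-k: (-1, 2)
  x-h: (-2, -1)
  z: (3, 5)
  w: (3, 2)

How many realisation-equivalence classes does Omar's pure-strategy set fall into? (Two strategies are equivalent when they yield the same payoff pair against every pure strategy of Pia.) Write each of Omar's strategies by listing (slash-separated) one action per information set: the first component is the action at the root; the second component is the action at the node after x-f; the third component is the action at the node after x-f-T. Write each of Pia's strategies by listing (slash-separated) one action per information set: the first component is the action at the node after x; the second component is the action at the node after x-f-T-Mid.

Omar has 12 pure strategies: x/H/Mid, x/H/Hi, x/T/Mid, x/T/Hi, z/H/Mid, z/H/Hi, z/T/Mid, z/T/Hi, w/H/Mid, w/H/Hi, w/T/Mid, w/T/Hi. Columns: f/Out, f/Stay, k/Out, k/Stay, h/Out, h/Stay.
{x/H/Mid, x/H/Hi} → row (-2,1) (-2,1) (-1,2) (-1,2) (-2,-1) (-2,-1)
{x/T/Mid} → row (-2,1) (1,-3) (-1,2) (-1,2) (-2,-1) (-2,-1)
{x/T/Hi} → row (4,-1) (4,-1) (-1,2) (-1,2) (-2,-1) (-2,-1)
{z/H/Mid, z/H/Hi, z/T/Mid, z/T/Hi} → row (3,5) (3,5) (3,5) (3,5) (3,5) (3,5)
{w/H/Mid, w/H/Hi, w/T/Mid, w/T/Hi} → row (3,2) (3,2) (3,2) (3,2) (3,2) (3,2)
That's 5 distinct rows out of 12 strategies.

5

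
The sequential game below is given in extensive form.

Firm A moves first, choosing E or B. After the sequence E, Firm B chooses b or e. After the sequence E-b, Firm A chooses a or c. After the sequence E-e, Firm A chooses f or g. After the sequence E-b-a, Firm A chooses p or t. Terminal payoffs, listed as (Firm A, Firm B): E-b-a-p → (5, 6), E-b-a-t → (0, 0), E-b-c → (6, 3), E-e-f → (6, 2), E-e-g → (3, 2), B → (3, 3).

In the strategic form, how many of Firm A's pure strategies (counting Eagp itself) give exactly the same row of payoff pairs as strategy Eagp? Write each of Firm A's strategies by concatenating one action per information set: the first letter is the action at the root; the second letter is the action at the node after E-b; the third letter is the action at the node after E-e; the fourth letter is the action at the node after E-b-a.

1

Row for Eagp (columns b, e): (5,6) (3,2).
Every one of Firm A's information sets is on the play path for some reply by Firm B when Firm A follows Eagp.
Changing the action at any of them therefore changes at least one column, so only Eagp itself gives this row.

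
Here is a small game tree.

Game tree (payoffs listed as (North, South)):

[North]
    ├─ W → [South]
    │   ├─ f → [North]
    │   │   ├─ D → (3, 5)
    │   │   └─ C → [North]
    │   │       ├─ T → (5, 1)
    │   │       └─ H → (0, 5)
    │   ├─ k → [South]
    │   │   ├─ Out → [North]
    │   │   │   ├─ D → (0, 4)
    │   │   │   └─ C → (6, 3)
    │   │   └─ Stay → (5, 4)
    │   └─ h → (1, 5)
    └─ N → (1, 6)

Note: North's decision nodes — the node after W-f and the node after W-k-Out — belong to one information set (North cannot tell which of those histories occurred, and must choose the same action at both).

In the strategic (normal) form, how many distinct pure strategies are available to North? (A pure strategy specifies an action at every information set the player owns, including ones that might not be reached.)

8

North owns the root with actions {W, N} — two choices.
North owns the information set {W-f, W-k-Out} with actions {D, C} — two choices.
North owns the node after W-f-C with actions {T, H} — two choices.
A pure strategy fixes one action at each information set independently, so the count is the product 2 × 2 × 2 = 8.
(For reference, South has 6 pure strategies, giving a 8×6 normal-form matrix.)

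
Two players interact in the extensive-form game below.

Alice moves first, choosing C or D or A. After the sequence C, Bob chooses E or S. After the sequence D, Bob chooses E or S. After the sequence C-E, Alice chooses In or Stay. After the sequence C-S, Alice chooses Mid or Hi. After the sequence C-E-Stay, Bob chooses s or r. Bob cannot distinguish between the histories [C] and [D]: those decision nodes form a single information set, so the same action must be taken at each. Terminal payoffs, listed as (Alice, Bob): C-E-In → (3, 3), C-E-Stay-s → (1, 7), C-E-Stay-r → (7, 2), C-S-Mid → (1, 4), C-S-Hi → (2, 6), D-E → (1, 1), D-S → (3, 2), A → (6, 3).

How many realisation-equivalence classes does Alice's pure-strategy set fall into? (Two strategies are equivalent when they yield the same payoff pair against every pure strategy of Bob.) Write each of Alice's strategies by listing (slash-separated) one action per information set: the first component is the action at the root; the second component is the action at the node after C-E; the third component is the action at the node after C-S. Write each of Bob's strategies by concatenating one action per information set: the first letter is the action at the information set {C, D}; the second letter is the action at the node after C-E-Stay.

6

Alice has 12 pure strategies: C/In/Mid, C/In/Hi, C/Stay/Mid, C/Stay/Hi, D/In/Mid, D/In/Hi, D/Stay/Mid, D/Stay/Hi, A/In/Mid, A/In/Hi, A/Stay/Mid, A/Stay/Hi. Columns: Es, Er, Ss, Sr.
{C/In/Mid} → row (3,3) (3,3) (1,4) (1,4)
{C/In/Hi} → row (3,3) (3,3) (2,6) (2,6)
{C/Stay/Mid} → row (1,7) (7,2) (1,4) (1,4)
{C/Stay/Hi} → row (1,7) (7,2) (2,6) (2,6)
{D/In/Mid, D/In/Hi, D/Stay/Mid, D/Stay/Hi} → row (1,1) (1,1) (3,2) (3,2)
{A/In/Mid, A/In/Hi, A/Stay/Mid, A/Stay/Hi} → row (6,3) (6,3) (6,3) (6,3)
That's 6 distinct rows out of 12 strategies.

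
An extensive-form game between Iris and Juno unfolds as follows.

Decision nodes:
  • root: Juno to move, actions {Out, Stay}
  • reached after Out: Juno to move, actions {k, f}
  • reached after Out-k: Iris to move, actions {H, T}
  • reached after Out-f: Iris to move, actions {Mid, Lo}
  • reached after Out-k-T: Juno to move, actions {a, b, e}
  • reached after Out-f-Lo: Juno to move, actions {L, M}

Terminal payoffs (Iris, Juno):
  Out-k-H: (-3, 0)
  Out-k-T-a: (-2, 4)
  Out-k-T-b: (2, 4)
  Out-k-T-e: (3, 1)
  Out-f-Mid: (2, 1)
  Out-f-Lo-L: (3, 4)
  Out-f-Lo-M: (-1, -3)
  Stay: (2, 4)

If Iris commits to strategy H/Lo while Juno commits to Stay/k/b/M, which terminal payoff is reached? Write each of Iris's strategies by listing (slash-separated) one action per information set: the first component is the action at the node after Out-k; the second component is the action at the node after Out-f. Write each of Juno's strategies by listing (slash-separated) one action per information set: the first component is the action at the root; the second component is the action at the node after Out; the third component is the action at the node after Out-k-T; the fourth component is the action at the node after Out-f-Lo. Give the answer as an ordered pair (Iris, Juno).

(2, 4)

Trace the play path from the root:
  Juno plays Stay
→ terminal payoff (2, 4).
(Iris's choice at the node after Out-k is never reached on this path, so it doesn't affect the outcome.)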